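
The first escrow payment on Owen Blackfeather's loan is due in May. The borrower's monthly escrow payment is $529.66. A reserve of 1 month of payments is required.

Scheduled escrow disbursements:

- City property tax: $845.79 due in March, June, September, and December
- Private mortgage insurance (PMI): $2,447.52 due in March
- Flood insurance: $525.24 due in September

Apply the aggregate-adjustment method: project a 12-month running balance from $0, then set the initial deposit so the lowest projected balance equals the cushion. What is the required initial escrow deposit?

$1,059.32

Cushion = 1 × $529.66 = $529.66
Trial balance (start $0, +$529.66 each month, − disbursements):
  May: +$529.66 → $529.66
  Jun: +$529.66 − $845.79 → $213.53
  Jul: +$529.66 → $743.19
  Aug: +$529.66 → $1,272.85
  Sep: +$529.66 − $1,371.03 → $431.48
  Oct: +$529.66 → $961.14
  Nov: +$529.66 → $1,490.80
  Dec: +$529.66 − $845.79 → $1,174.67
  Jan: +$529.66 → $1,704.33
  Feb: +$529.66 → $2,233.99
  Mar: +$529.66 − $3,293.31 → -$529.66
  Apr: +$529.66 → $0.00
Lowest trial balance = -$529.66 (Mar)
Initial deposit = cushion − low point = $529.66 − (-$529.66) = $1,059.32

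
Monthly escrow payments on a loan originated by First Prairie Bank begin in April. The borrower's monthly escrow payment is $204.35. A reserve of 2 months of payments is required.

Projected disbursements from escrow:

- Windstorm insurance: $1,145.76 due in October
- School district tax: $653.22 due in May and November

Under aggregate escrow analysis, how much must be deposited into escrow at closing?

Cushion = 2 × $204.35 = $408.70
Trial balance (start $0, +$204.35 each month, − disbursements):
  Apr: +$204.35 → $204.35
  May: +$204.35 − $653.22 → -$244.52
  Jun: +$204.35 → -$40.17
  Jul: +$204.35 → $164.18
  Aug: +$204.35 → $368.53
  Sep: +$204.35 → $572.88
  Oct: +$204.35 − $1,145.76 → -$368.53
  Nov: +$204.35 − $653.22 → -$817.40
  Dec: +$204.35 → -$613.05
  Jan: +$204.35 → -$408.70
  Feb: +$204.35 → -$204.35
  Mar: +$204.35 → $0.00
Lowest trial balance = -$817.40 (Nov)
Initial deposit = cushion − low point = $408.70 − (-$817.40) = $1,226.10

$1,226.10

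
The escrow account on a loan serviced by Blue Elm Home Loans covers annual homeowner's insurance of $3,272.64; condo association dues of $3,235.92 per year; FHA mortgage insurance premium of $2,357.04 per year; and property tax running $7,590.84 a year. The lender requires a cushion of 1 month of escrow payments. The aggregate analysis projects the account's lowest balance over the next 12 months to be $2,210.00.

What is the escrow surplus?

$838.63

Homeowner's insurance: $3,272.64 per year
Condo association dues: $3,235.92 per year
FHA mortgage insurance premium: $2,357.04 per year
Property tax: $7,590.84 per year
Combined annual = $16,456.44
Base monthly escrow = $16,456.44 / 12 = $1,371.37
Required reserve = 1 × $1,371.37 = $1,371.37
Surplus = $2,210.00 − $1,371.37 = $838.63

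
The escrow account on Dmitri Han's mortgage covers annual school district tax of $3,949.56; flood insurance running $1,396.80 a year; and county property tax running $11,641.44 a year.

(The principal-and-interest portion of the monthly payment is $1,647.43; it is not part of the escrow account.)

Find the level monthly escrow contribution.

$1,415.65

School district tax: $3,949.56 annually
Flood insurance: $1,396.80 annually
County property tax: $11,641.44 annually
Annual escrow total = $3,949.56 + $1,396.80 + $11,641.44 = $16,987.80
Monthly escrow = $16,987.80 / 12 = $1,415.65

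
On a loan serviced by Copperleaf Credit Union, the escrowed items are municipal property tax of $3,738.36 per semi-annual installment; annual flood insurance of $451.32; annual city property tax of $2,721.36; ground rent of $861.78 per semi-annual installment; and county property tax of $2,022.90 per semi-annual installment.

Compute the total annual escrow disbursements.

Municipal property tax = $3,738.36 × 2 = $7,476.72 per year
Flood insurance = $451.32 per year
City property tax = $2,721.36 per year
Ground rent = $861.78 × 2 = $1,723.56 per year
County property tax = $2,022.90 × 2 = $4,045.80 per year
Combined annual = $7,476.72 + $451.32 + $2,721.36 + $1,723.56 + $4,045.80 = $16,418.76

$16,418.76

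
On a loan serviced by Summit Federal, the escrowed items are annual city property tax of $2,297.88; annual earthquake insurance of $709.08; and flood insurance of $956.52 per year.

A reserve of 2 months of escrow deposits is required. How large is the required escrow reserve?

$660.58

City property tax: $2,297.88 annually
Earthquake insurance: $709.08 annually
Flood insurance: $956.52 annually
Combined annual = $2,297.88 + $709.08 + $956.52 = $3,963.48
Monthly = $3,963.48 / 12 = $330.29
Required cushion = 2 × $330.29 = $660.58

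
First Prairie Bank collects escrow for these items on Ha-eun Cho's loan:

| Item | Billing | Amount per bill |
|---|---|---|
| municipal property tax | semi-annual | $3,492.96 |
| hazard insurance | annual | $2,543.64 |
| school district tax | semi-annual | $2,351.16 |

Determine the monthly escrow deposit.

$1,185.99

Municipal property tax = $3,492.96 × 2 = $6,985.92 annually
Hazard insurance = $2,543.64 annually
School district tax = $2,351.16 × 2 = $4,702.32 annually
Annual escrow total = $6,985.92 + $2,543.64 + $4,702.32 = $14,231.88
Base monthly escrow = $14,231.88 / 12 = $1,185.99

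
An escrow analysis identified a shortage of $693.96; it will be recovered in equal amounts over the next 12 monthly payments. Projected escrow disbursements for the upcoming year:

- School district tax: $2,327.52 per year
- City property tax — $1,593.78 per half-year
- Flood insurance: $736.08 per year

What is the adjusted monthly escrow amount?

School district tax — $2,327.52/yr
City property tax — $1,593.78 × 2 = $3,187.56/yr
Flood insurance — $736.08/yr
Total per year = $6,251.16
Base monthly escrow = $6,251.16 ÷ 12 = $520.93
Monthly shortage recovery: $693.96 / 12 = $57.83
New monthly escrow = $520.93 + $57.83 = $578.76

$578.76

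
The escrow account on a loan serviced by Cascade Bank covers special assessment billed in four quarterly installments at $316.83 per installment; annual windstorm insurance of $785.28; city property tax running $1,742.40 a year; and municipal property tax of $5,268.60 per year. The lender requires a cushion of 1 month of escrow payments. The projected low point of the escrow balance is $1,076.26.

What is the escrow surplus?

Special assessment = $316.83 × 4 = $1,267.32
Windstorm insurance = $785.28
City property tax = $1,742.40
Municipal property tax = $5,268.60
Total annual escrow = $1,267.32 + $785.28 + $1,742.40 + $5,268.60 = $9,063.60
Monthly escrow = $9,063.60 / 12 = $755.30
Cushion = 1 × $755.30 = $755.30
Excess over cushion: $1,076.26 − $755.30 = $320.96

$320.96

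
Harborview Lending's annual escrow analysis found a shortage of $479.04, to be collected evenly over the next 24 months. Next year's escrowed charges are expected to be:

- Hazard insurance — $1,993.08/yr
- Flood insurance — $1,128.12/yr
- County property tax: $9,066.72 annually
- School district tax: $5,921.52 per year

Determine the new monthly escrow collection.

$1,529.08

Hazard insurance = $1,993.08
Flood insurance = $1,128.12
County property tax = $9,066.72
School district tax = $5,921.52
Total annual escrow = $1,993.08 + $1,128.12 + $9,066.72 + $5,921.52 = $18,109.44
Base monthly escrow = $18,109.44 / 12 = $1,509.12
Shortage per month = $479.04 / 24 = $19.96
Adjusted monthly = $1,509.12 + $19.96 = $1,529.08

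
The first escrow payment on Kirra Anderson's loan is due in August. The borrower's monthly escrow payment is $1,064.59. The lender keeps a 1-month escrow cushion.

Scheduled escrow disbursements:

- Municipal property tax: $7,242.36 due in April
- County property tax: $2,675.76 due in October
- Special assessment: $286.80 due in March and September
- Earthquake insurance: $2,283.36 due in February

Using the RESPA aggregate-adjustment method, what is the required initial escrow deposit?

Cushion = 1 × $1,064.59 = $1,064.59
Trial balance (start $0, +$1,064.59 each month, − disbursements):
  Aug: +$1,064.59 → $1,064.59
  Sep: +$1,064.59 − $286.80 → $1,842.38
  Oct: +$1,064.59 − $2,675.76 → $231.21
  Nov: +$1,064.59 → $1,295.80
  Dec: +$1,064.59 → $2,360.39
  Jan: +$1,064.59 → $3,424.98
  Feb: +$1,064.59 − $2,283.36 → $2,206.21
  Mar: +$1,064.59 − $286.80 → $2,984.00
  Apr: +$1,064.59 − $7,242.36 → -$3,193.77
  May: +$1,064.59 → -$2,129.18
  Jun: +$1,064.59 → -$1,064.59
  Jul: +$1,064.59 → $0.00
Lowest trial balance = -$3,193.77 (Apr)
Initial deposit = cushion − low point = $1,064.59 − (-$3,193.77) = $4,258.36

$4,258.36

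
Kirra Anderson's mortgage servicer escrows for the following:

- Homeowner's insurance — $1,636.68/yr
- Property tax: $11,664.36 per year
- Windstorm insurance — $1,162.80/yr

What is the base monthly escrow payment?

$1,205.32

Homeowner's insurance — $1,636.68
Property tax — $11,664.36
Windstorm insurance — $1,162.80
Combined annual = $1,636.68 + $11,664.36 + $1,162.80 = $14,463.84
Base monthly escrow = $14,463.84 ÷ 12 = $1,205.32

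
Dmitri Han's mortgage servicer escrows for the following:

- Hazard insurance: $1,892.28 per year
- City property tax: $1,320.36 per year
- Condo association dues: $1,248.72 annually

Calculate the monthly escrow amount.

$371.78

Hazard insurance — $1,892.28 per year
City property tax — $1,320.36 per year
Condo association dues — $1,248.72 per year
Combined annual = $4,461.36
Per month = $4,461.36 ÷ 12 = $371.78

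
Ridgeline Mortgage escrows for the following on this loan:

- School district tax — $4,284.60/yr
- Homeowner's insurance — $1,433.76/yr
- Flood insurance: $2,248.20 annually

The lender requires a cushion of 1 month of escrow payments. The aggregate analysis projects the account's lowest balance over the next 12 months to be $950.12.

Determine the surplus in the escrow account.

School district tax = $4,284.60 per year
Homeowner's insurance = $1,433.76 per year
Flood insurance = $2,248.20 per year
Combined annual = $7,966.56
Base monthly escrow = $7,966.56 / 12 = $663.88
Cushion = 1 × $663.88 = $663.88
Surplus = $950.12 − $663.88 = $286.24

$286.24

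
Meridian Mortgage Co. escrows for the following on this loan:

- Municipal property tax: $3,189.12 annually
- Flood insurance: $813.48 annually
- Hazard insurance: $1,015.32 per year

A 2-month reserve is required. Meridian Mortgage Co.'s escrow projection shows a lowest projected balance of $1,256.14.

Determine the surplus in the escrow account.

Municipal property tax: $3,189.12/yr
Flood insurance: $813.48/yr
Hazard insurance: $1,015.32/yr
Annual escrow total = $3,189.12 + $813.48 + $1,015.32 = $5,017.92
Base monthly escrow = $5,017.92 ÷ 12 = $418.16
Required cushion = 2 × $418.16 = $836.32
Surplus = $1,256.14 − $836.32 = $419.82

$419.82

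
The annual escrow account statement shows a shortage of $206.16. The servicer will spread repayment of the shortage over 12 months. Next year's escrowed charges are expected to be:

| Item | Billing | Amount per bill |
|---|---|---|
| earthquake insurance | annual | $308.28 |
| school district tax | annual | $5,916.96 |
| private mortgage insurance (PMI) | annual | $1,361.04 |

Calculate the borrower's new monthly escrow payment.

Earthquake insurance: $308.28 per year
School district tax: $5,916.96 per year
Private mortgage insurance (PMI): $1,361.04 per year
Total annual escrow = $7,586.28
Monthly = $7,586.28 / 12 = $632.19
Shortage per month = $206.16 ÷ 12 = $17.18
Adjusted monthly = $632.19 + $17.18 = $649.37

$649.37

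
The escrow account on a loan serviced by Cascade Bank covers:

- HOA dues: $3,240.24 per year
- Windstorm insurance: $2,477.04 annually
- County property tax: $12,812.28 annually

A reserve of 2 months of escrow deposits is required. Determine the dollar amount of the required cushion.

$3,088.26

HOA dues: $3,240.24 per year
Windstorm insurance: $2,477.04 per year
County property tax: $12,812.28 per year
Yearly total = $18,529.56
Per month = $18,529.56 / 12 = $1,544.13
Cushion = 2 × $1,544.13 = $3,088.26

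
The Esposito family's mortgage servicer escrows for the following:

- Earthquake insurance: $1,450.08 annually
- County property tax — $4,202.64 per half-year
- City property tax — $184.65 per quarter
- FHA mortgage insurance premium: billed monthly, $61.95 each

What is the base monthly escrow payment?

Earthquake insurance = $1,450.08/yr
County property tax = $4,202.64 × 2 = $8,405.28/yr
City property tax = $184.65 × 4 = $738.60/yr
FHA mortgage insurance premium = $61.95 × 12 = $743.40/yr
Combined annual = $11,337.36
Base monthly escrow = $11,337.36 ÷ 12 = $944.78

$944.78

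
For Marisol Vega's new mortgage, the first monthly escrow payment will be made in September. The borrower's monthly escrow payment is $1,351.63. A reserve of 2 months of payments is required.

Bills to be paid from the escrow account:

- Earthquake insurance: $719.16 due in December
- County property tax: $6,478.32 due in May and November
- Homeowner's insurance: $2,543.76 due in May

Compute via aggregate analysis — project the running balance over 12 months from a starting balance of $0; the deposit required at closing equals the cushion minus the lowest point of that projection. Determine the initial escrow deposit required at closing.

Cushion = 2 × $1,351.63 = $2,703.26
Trial balance (start $0, +$1,351.63 each month, − disbursements):
  Sep: +$1,351.63 → $1,351.63
  Oct: +$1,351.63 → $2,703.26
  Nov: +$1,351.63 − $6,478.32 → -$2,423.43
  Dec: +$1,351.63 − $719.16 → -$1,790.96
  Jan: +$1,351.63 → -$439.33
  Feb: +$1,351.63 → $912.30
  Mar: +$1,351.63 → $2,263.93
  Apr: +$1,351.63 → $3,615.56
  May: +$1,351.63 − $9,022.08 → -$4,054.89
  Jun: +$1,351.63 → -$2,703.26
  Jul: +$1,351.63 → -$1,351.63
  Aug: +$1,351.63 → $0.00
Lowest trial balance = -$4,054.89 (May)
Initial deposit = cushion − low point = $2,703.26 − (-$4,054.89) = $6,758.15

$6,758.15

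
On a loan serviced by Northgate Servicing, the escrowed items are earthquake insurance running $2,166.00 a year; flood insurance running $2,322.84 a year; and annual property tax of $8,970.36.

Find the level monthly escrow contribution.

Earthquake insurance: $2,166.00 annually
Flood insurance: $2,322.84 annually
Property tax: $8,970.36 annually
Yearly total = $13,459.20
Base monthly escrow = $13,459.20 / 12 = $1,121.60

$1,121.60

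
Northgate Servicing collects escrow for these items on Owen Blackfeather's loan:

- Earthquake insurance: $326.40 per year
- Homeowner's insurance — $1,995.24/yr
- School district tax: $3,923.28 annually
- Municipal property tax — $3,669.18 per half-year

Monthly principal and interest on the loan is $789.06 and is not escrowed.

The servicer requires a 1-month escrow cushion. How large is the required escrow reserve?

Earthquake insurance = $326.40 annually
Homeowner's insurance = $1,995.24 annually
School district tax = $3,923.28 annually
Municipal property tax = $3,669.18 × 2 = $7,338.36 annually
Total annual escrow = $326.40 + $1,995.24 + $3,923.28 + $7,338.36 = $13,583.28
Monthly escrow = $13,583.28 / 12 = $1,131.94
Required cushion = 1 × $1,131.94 = $1,131.94

$1,131.94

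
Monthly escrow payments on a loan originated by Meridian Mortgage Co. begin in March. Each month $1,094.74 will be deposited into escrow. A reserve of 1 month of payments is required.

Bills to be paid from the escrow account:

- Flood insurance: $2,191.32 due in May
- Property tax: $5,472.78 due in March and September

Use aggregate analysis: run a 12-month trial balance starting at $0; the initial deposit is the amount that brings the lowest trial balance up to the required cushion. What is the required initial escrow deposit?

Cushion = 1 × $1,094.74 = $1,094.74
Trial balance (start $0, +$1,094.74 each month, − disbursements):
  Mar: +$1,094.74 − $5,472.78 → -$4,378.04
  Apr: +$1,094.74 → -$3,283.30
  May: +$1,094.74 − $2,191.32 → -$4,379.88
  Jun: +$1,094.74 → -$3,285.14
  Jul: +$1,094.74 → -$2,190.40
  Aug: +$1,094.74 → -$1,095.66
  Sep: +$1,094.74 − $5,472.78 → -$5,473.70
  Oct: +$1,094.74 → -$4,378.96
  Nov: +$1,094.74 → -$3,284.22
  Dec: +$1,094.74 → -$2,189.48
  Jan: +$1,094.74 → -$1,094.74
  Feb: +$1,094.74 → $0.00
Lowest trial balance = -$5,473.70 (Sep)
Initial deposit = cushion − low point = $1,094.74 − (-$5,473.70) = $6,568.44

$6,568.44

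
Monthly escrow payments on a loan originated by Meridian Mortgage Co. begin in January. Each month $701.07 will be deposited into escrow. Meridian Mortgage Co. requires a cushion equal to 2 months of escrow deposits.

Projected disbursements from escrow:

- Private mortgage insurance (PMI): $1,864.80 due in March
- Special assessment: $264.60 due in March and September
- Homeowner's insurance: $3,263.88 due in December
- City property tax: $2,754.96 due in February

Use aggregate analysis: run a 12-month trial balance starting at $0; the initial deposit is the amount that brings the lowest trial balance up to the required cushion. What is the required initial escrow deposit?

$4,183.29

Cushion = 2 × $701.07 = $1,402.14
Trial balance (start $0, +$701.07 each month, − disbursements):
  Jan: +$701.07 → $701.07
  Feb: +$701.07 − $2,754.96 → -$1,352.82
  Mar: +$701.07 − $2,129.40 → -$2,781.15
  Apr: +$701.07 → -$2,080.08
  May: +$701.07 → -$1,379.01
  Jun: +$701.07 → -$677.94
  Jul: +$701.07 → $23.13
  Aug: +$701.07 → $724.20
  Sep: +$701.07 − $264.60 → $1,160.67
  Oct: +$701.07 → $1,861.74
  Nov: +$701.07 → $2,562.81
  Dec: +$701.07 − $3,263.88 → $0.00
Lowest trial balance = -$2,781.15 (Mar)
Initial deposit = cushion − low point = $1,402.14 − (-$2,781.15) = $4,183.29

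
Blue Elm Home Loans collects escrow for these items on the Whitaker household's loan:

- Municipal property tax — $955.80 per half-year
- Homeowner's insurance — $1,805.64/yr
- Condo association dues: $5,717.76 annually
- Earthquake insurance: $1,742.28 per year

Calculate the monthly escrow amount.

Municipal property tax: $955.80 × 2 = $1,911.60/yr
Homeowner's insurance: $1,805.64/yr
Condo association dues: $5,717.76/yr
Earthquake insurance: $1,742.28/yr
Yearly total = $1,911.60 + $1,805.64 + $5,717.76 + $1,742.28 = $11,177.28
Monthly = $11,177.28 / 12 = $931.44

$931.44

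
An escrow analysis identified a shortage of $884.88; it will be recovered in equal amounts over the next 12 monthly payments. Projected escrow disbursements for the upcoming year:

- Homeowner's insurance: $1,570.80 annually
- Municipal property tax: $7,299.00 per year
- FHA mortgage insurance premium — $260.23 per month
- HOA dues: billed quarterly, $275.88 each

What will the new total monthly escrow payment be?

Homeowner's insurance — $1,570.80/yr
Municipal property tax — $7,299.00/yr
FHA mortgage insurance premium — $260.23 × 12 = $3,122.76/yr
HOA dues — $275.88 × 4 = $1,103.52/yr
Total annual escrow = $1,570.80 + $7,299.00 + $3,122.76 + $1,103.52 = $13,096.08
Base monthly escrow = $13,096.08 / 12 = $1,091.34
Monthly shortage recovery: $884.88 ÷ 12 = $73.74
Adjusted monthly = $1,091.34 + $73.74 = $1,165.08

$1,165.08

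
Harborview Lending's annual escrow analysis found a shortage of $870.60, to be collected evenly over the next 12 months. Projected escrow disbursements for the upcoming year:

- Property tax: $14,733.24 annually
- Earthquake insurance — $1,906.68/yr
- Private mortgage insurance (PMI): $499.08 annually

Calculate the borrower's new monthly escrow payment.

$1,500.80

Property tax — $14,733.24 per year
Earthquake insurance — $1,906.68 per year
Private mortgage insurance (PMI) — $499.08 per year
Yearly total = $14,733.24 + $1,906.68 + $499.08 = $17,139.00
Per month = $17,139.00 ÷ 12 = $1,428.25
Shortage per month = $870.60 ÷ 12 = $72.55
New monthly escrow = $1,428.25 + $72.55 = $1,500.80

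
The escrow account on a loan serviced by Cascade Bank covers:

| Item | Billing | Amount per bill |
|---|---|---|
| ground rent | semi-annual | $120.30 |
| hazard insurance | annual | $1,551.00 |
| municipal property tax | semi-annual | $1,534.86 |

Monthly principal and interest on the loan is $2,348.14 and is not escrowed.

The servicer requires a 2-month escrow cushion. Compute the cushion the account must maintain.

$810.22

Ground rent: $120.30 × 2 = $240.60 annually
Hazard insurance: $1,551.00 annually
Municipal property tax: $1,534.86 × 2 = $3,069.72 annually
Yearly total = $240.60 + $1,551.00 + $3,069.72 = $4,861.32
Monthly escrow = $4,861.32 ÷ 12 = $405.11
Required cushion = 2 × $405.11 = $810.22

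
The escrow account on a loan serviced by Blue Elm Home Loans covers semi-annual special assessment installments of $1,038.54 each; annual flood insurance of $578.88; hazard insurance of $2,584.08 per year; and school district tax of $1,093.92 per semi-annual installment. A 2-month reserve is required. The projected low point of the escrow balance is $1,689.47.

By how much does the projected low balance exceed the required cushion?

Special assessment — $1,038.54 × 2 = $2,077.08/yr
Flood insurance — $578.88/yr
Hazard insurance — $2,584.08/yr
School district tax — $1,093.92 × 2 = $2,187.84/yr
Annual escrow total = $7,427.88
Monthly escrow = $7,427.88 / 12 = $618.99
Required reserve = 2 × $618.99 = $1,237.98
Surplus = $1,689.47 − $1,237.98 = $451.49

$451.49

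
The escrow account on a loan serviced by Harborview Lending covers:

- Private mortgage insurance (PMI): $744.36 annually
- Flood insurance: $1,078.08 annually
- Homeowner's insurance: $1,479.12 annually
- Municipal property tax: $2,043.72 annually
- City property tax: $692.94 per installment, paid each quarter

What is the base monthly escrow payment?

Private mortgage insurance (PMI) = $744.36/yr
Flood insurance = $1,078.08/yr
Homeowner's insurance = $1,479.12/yr
Municipal property tax = $2,043.72/yr
City property tax = $692.94 × 4 = $2,771.76/yr
Total per year = $744.36 + $1,078.08 + $1,479.12 + $2,043.72 + $2,771.76 = $8,117.04
Monthly = $8,117.04 ÷ 12 = $676.42

$676.42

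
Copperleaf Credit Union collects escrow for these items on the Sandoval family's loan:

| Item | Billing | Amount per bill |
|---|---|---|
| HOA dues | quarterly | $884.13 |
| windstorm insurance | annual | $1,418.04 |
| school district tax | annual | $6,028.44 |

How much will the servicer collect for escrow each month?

HOA dues: $884.13 × 4 = $3,536.52
Windstorm insurance: $1,418.04
School district tax: $6,028.44
Combined annual = $3,536.52 + $1,418.04 + $6,028.44 = $10,983.00
Monthly = $10,983.00 ÷ 12 = $915.25

$915.25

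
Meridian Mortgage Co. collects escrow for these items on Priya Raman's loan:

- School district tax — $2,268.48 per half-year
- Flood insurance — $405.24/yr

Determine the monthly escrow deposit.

$411.85

School district tax: $2,268.48 × 2 = $4,536.96 annually
Flood insurance: $405.24 annually
Yearly total = $4,536.96 + $405.24 = $4,942.20
Monthly = $4,942.20 / 12 = $411.85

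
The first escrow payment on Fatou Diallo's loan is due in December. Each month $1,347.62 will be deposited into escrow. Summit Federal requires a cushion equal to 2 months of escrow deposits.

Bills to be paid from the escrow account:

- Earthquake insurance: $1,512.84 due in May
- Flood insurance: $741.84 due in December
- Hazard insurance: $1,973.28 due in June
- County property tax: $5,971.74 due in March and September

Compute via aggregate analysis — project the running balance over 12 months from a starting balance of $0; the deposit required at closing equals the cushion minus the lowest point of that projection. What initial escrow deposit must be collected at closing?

Cushion = 2 × $1,347.62 = $2,695.24
Trial balance (start $0, +$1,347.62 each month, − disbursements):
  Dec: +$1,347.62 − $741.84 → $605.78
  Jan: +$1,347.62 → $1,953.40
  Feb: +$1,347.62 → $3,301.02
  Mar: +$1,347.62 − $5,971.74 → -$1,323.10
  Apr: +$1,347.62 → $24.52
  May: +$1,347.62 − $1,512.84 → -$140.70
  Jun: +$1,347.62 − $1,973.28 → -$766.36
  Jul: +$1,347.62 → $581.26
  Aug: +$1,347.62 → $1,928.88
  Sep: +$1,347.62 − $5,971.74 → -$2,695.24
  Oct: +$1,347.62 → -$1,347.62
  Nov: +$1,347.62 → $0.00
Lowest trial balance = -$2,695.24 (Sep)
Initial deposit = cushion − low point = $2,695.24 − (-$2,695.24) = $5,390.48

$5,390.48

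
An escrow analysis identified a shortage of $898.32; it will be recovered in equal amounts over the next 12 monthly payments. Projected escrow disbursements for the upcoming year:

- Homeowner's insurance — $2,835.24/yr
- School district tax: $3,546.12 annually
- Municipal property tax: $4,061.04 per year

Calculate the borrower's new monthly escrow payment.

$945.06

Homeowner's insurance: $2,835.24
School district tax: $3,546.12
Municipal property tax: $4,061.04
Total annual escrow = $2,835.24 + $3,546.12 + $4,061.04 = $10,442.40
Monthly = $10,442.40 ÷ 12 = $870.20
Monthly shortage recovery: $898.32 / 12 = $74.86
New monthly escrow = $870.20 + $74.86 = $945.06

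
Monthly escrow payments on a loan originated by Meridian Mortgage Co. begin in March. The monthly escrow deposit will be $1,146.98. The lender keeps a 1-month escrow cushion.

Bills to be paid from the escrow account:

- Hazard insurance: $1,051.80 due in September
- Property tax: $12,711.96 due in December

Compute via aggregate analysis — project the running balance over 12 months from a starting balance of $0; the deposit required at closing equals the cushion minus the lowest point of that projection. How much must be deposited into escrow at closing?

Cushion = 1 × $1,146.98 = $1,146.98
Trial balance (start $0, +$1,146.98 each month, − disbursements):
  Mar: +$1,146.98 → $1,146.98
  Apr: +$1,146.98 → $2,293.96
  May: +$1,146.98 → $3,440.94
  Jun: +$1,146.98 → $4,587.92
  Jul: +$1,146.98 → $5,734.90
  Aug: +$1,146.98 → $6,881.88
  Sep: +$1,146.98 − $1,051.80 → $6,977.06
  Oct: +$1,146.98 → $8,124.04
  Nov: +$1,146.98 → $9,271.02
  Dec: +$1,146.98 − $12,711.96 → -$2,293.96
  Jan: +$1,146.98 → -$1,146.98
  Feb: +$1,146.98 → $0.00
Lowest trial balance = -$2,293.96 (Dec)
Initial deposit = cushion − low point = $1,146.98 − (-$2,293.96) = $3,440.94

$3,440.94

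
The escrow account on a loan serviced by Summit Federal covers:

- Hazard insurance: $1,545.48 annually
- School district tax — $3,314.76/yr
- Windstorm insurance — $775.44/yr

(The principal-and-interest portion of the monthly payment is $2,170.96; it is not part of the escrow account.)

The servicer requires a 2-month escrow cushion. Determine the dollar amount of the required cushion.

Hazard insurance: $1,545.48 annually
School district tax: $3,314.76 annually
Windstorm insurance: $775.44 annually
Annual escrow total = $5,635.68
Monthly = $5,635.68 ÷ 12 = $469.64
Required cushion = 2 × $469.64 = $939.28

$939.28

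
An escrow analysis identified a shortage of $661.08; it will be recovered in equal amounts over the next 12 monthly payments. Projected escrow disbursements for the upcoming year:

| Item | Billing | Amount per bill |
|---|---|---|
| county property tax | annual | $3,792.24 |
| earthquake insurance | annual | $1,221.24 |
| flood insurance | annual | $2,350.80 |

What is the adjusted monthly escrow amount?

County property tax: $3,792.24 per year
Earthquake insurance: $1,221.24 per year
Flood insurance: $2,350.80 per year
Yearly total = $3,792.24 + $1,221.24 + $2,350.80 = $7,364.28
Per month = $7,364.28 ÷ 12 = $613.69
Shortage per month = $661.08 ÷ 12 = $55.09
New monthly escrow = $613.69 + $55.09 = $668.78

$668.78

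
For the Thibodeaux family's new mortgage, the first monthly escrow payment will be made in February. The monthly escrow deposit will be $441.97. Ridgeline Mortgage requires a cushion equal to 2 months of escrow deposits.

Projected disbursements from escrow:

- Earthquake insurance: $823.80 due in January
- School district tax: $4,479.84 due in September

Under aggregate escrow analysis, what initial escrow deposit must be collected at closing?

Cushion = 2 × $441.97 = $883.94
Trial balance (start $0, +$441.97 each month, − disbursements):
  Feb: +$441.97 → $441.97
  Mar: +$441.97 → $883.94
  Apr: +$441.97 → $1,325.91
  May: +$441.97 → $1,767.88
  Jun: +$441.97 → $2,209.85
  Jul: +$441.97 → $2,651.82
  Aug: +$441.97 → $3,093.79
  Sep: +$441.97 − $4,479.84 → -$944.08
  Oct: +$441.97 → -$502.11
  Nov: +$441.97 → -$60.14
  Dec: +$441.97 → $381.83
  Jan: +$441.97 − $823.80 → $0.00
Lowest trial balance = -$944.08 (Sep)
Initial deposit = cushion − low point = $883.94 − (-$944.08) = $1,828.02

$1,828.02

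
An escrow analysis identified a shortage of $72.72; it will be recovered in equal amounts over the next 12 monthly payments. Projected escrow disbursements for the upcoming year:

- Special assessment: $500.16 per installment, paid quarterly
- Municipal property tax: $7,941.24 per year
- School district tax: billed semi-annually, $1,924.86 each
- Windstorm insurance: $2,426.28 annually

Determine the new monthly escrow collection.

$1,357.55

Special assessment = $500.16 × 4 = $2,000.64
Municipal property tax = $7,941.24
School district tax = $1,924.86 × 2 = $3,849.72
Windstorm insurance = $2,426.28
Total per year = $2,000.64 + $7,941.24 + $3,849.72 + $2,426.28 = $16,217.88
Base monthly escrow = $16,217.88 ÷ 12 = $1,351.49
Monthly shortage recovery: $72.72 / 12 = $6.06
New monthly escrow = $1,351.49 + $6.06 = $1,357.55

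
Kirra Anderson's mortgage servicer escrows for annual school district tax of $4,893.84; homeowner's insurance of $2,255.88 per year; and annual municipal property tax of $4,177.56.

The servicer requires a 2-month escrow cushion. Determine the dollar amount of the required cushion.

$1,887.88

School district tax = $4,893.84/yr
Homeowner's insurance = $2,255.88/yr
Municipal property tax = $4,177.56/yr
Total per year = $11,327.28
Monthly escrow = $11,327.28 ÷ 12 = $943.94
Cushion = 2 × $943.94 = $1,887.88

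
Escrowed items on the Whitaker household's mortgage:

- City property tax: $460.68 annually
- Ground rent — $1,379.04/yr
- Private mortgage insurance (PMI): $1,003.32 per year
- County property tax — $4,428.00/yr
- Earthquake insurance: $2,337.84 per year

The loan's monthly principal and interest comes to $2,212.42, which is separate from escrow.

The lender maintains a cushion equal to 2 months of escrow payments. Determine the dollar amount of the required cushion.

$1,601.48

City property tax — $460.68/yr
Ground rent — $1,379.04/yr
Private mortgage insurance (PMI) — $1,003.32/yr
County property tax — $4,428.00/yr
Earthquake insurance — $2,337.84/yr
Annual escrow total = $9,608.88
Base monthly escrow = $9,608.88 ÷ 12 = $800.74
Cushion = 2 × $800.74 = $1,601.48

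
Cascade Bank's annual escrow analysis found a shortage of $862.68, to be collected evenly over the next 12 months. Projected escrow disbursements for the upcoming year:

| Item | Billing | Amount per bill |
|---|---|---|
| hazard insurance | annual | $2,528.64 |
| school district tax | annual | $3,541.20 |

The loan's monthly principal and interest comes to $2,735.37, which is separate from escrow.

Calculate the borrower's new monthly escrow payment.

$577.71

Hazard insurance — $2,528.64
School district tax — $3,541.20
Combined annual = $2,528.64 + $3,541.20 = $6,069.84
Monthly escrow = $6,069.84 ÷ 12 = $505.82
Shortage per month = $862.68 / 12 = $71.89
Adjusted monthly = $505.82 + $71.89 = $577.71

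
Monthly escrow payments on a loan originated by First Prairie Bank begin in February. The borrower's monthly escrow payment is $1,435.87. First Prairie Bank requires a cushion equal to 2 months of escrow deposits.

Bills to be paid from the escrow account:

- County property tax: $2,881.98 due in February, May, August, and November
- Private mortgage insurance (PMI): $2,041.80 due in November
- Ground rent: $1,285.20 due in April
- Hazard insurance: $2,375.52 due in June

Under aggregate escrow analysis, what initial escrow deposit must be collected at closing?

Cushion = 2 × $1,435.87 = $2,871.74
Trial balance (start $0, +$1,435.87 each month, − disbursements):
  Feb: +$1,435.87 − $2,881.98 → -$1,446.11
  Mar: +$1,435.87 → -$10.24
  Apr: +$1,435.87 − $1,285.20 → $140.43
  May: +$1,435.87 − $2,881.98 → -$1,305.68
  Jun: +$1,435.87 − $2,375.52 → -$2,245.33
  Jul: +$1,435.87 → -$809.46
  Aug: +$1,435.87 − $2,881.98 → -$2,255.57
  Sep: +$1,435.87 → -$819.70
  Oct: +$1,435.87 → $616.17
  Nov: +$1,435.87 − $4,923.78 → -$2,871.74
  Dec: +$1,435.87 → -$1,435.87
  Jan: +$1,435.87 → $0.00
Lowest trial balance = -$2,871.74 (Nov)
Initial deposit = cushion − low point = $2,871.74 − (-$2,871.74) = $5,743.48

$5,743.48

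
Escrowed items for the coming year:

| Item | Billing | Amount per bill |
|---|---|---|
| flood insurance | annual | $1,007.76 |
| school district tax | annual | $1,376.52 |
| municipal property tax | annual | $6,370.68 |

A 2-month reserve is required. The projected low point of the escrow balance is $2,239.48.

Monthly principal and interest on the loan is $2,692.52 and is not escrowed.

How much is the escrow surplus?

$780.32

Flood insurance — $1,007.76 per year
School district tax — $1,376.52 per year
Municipal property tax — $6,370.68 per year
Annual escrow total = $8,754.96
Monthly = $8,754.96 ÷ 12 = $729.58
Required reserve = 2 × $729.58 = $1,459.16
Surplus = $2,239.48 − $1,459.16 = $780.32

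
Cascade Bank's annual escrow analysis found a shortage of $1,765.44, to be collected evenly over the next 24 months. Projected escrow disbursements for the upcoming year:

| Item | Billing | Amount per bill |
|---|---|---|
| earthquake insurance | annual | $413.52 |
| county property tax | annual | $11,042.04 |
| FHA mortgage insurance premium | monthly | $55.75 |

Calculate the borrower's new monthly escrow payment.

$1,083.94

Earthquake insurance = $413.52 annually
County property tax = $11,042.04 annually
FHA mortgage insurance premium = $55.75 × 12 = $669.00 annually
Annual escrow total = $413.52 + $11,042.04 + $669.00 = $12,124.56
Monthly = $12,124.56 / 12 = $1,010.38
Shortage spread = $1,765.44 / 24 = $73.56/mo
New monthly escrow = $1,010.38 + $73.56 = $1,083.94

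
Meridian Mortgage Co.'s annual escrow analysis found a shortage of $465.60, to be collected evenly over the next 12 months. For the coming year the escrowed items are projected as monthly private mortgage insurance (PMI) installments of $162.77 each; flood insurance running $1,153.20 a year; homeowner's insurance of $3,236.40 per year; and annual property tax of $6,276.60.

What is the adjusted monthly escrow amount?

Private mortgage insurance (PMI) = $162.77 × 12 = $1,953.24/yr
Flood insurance = $1,153.20/yr
Homeowner's insurance = $3,236.40/yr
Property tax = $6,276.60/yr
Yearly total = $1,953.24 + $1,153.20 + $3,236.40 + $6,276.60 = $12,619.44
Monthly escrow = $12,619.44 / 12 = $1,051.62
Shortage spread = $465.60 / 12 = $38.80/mo
New monthly escrow = $1,051.62 + $38.80 = $1,090.42

$1,090.42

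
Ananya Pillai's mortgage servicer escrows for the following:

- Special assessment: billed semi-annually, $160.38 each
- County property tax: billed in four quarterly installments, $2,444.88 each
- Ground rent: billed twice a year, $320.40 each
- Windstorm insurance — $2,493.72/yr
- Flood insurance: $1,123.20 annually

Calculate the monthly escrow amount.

Special assessment: $160.38 × 2 = $320.76 per year
County property tax: $2,444.88 × 4 = $9,779.52 per year
Ground rent: $320.40 × 2 = $640.80 per year
Windstorm insurance: $2,493.72 per year
Flood insurance: $1,123.20 per year
Annual escrow total = $320.76 + $9,779.52 + $640.80 + $2,493.72 + $1,123.20 = $14,358.00
Monthly escrow = $14,358.00 / 12 = $1,196.50

$1,196.50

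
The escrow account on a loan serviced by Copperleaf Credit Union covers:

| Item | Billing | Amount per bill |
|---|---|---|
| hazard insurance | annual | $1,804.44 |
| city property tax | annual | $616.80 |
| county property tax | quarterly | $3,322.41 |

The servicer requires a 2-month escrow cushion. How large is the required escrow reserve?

Hazard insurance: $1,804.44 annually
City property tax: $616.80 annually
County property tax: $3,322.41 × 4 = $13,289.64 annually
Total per year = $15,710.88
Monthly escrow = $15,710.88 ÷ 12 = $1,309.24
Reserve = 2 × $1,309.24 = $2,618.48

$2,618.48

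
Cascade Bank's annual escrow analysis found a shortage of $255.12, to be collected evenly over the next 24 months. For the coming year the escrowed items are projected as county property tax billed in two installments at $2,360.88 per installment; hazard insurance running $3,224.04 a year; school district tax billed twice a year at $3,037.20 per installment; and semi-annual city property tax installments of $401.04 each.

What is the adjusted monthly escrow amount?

County property tax = $2,360.88 × 2 = $4,721.76 annually
Hazard insurance = $3,224.04 annually
School district tax = $3,037.20 × 2 = $6,074.40 annually
City property tax = $401.04 × 2 = $802.08 annually
Yearly total = $4,721.76 + $3,224.04 + $6,074.40 + $802.08 = $14,822.28
Monthly escrow = $14,822.28 ÷ 12 = $1,235.19
Monthly shortage recovery: $255.12 / 24 = $10.63
New monthly escrow = $1,235.19 + $10.63 = $1,245.82

$1,245.82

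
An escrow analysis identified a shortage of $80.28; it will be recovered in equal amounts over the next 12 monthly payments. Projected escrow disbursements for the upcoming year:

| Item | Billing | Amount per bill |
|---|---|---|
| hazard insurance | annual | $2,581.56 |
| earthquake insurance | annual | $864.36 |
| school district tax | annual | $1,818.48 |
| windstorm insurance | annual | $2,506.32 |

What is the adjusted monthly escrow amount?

Hazard insurance — $2,581.56/yr
Earthquake insurance — $864.36/yr
School district tax — $1,818.48/yr
Windstorm insurance — $2,506.32/yr
Total annual escrow = $2,581.56 + $864.36 + $1,818.48 + $2,506.32 = $7,770.72
Monthly escrow = $7,770.72 ÷ 12 = $647.56
Monthly shortage recovery: $80.28 ÷ 12 = $6.69
Adjusted monthly = $647.56 + $6.69 = $654.25

$654.25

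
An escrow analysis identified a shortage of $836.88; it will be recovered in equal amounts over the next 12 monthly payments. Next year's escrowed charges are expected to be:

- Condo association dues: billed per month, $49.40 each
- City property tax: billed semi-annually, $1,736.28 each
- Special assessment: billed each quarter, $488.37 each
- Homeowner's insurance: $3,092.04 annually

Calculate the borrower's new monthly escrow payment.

$828.98

Condo association dues: $49.40 × 12 = $592.80 annually
City property tax: $1,736.28 × 2 = $3,472.56 annually
Special assessment: $488.37 × 4 = $1,953.48 annually
Homeowner's insurance: $3,092.04 annually
Combined annual = $592.80 + $3,472.56 + $1,953.48 + $3,092.04 = $9,110.88
Base monthly escrow = $9,110.88 / 12 = $759.24
Monthly shortage recovery: $836.88 / 12 = $69.74
New monthly escrow = $759.24 + $69.74 = $828.98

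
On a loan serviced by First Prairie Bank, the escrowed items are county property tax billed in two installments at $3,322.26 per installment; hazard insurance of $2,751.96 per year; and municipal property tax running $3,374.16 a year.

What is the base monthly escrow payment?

County property tax: $3,322.26 × 2 = $6,644.52
Hazard insurance: $2,751.96
Municipal property tax: $3,374.16
Combined annual = $6,644.52 + $2,751.96 + $3,374.16 = $12,770.64
Monthly escrow = $12,770.64 / 12 = $1,064.22

$1,064.22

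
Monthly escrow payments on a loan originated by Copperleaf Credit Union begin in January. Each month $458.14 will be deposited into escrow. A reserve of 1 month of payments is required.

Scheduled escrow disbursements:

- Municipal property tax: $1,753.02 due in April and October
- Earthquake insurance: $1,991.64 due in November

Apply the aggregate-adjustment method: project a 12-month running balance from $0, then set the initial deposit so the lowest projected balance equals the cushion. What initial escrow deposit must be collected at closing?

Cushion = 1 × $458.14 = $458.14
Trial balance (start $0, +$458.14 each month, − disbursements):
  Jan: +$458.14 → $458.14
  Feb: +$458.14 → $916.28
  Mar: +$458.14 → $1,374.42
  Apr: +$458.14 − $1,753.02 → $79.54
  May: +$458.14 → $537.68
  Jun: +$458.14 → $995.82
  Jul: +$458.14 → $1,453.96
  Aug: +$458.14 → $1,912.10
  Sep: +$458.14 → $2,370.24
  Oct: +$458.14 − $1,753.02 → $1,075.36
  Nov: +$458.14 − $1,991.64 → -$458.14
  Dec: +$458.14 → $0.00
Lowest trial balance = -$458.14 (Nov)
Initial deposit = cushion − low point = $458.14 − (-$458.14) = $916.28

$916.28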